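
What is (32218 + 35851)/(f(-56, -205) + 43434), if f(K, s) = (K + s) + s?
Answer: 68069/42968 ≈ 1.5842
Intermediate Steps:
f(K, s) = K + 2*s
(32218 + 35851)/(f(-56, -205) + 43434) = (32218 + 35851)/((-56 + 2*(-205)) + 43434) = 68069/((-56 - 410) + 43434) = 68069/(-466 + 43434) = 68069/42968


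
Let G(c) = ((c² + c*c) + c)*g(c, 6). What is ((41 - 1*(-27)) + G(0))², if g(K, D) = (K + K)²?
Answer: 4624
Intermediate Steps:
g(K, D) = 4*K² (g(K, D) = (2*K)² = 4*K²)
G(c) = 4*c²*(c + 2*c²) (G(c) = ((c² + c*c) + c)*(4*c²) = ((c² + c²) + c)*(4*c²) = (2*c² + c)*(4*c²) = (c + 2*c²)*(4*c²) = 4*c²*(c + 2*c²))
((41 - 1*(-27)) + G(0))² = ((41 - 1*(-27)) + 0³*(4 + 8*0))² = ((41 + 27) + 0*(4 + 0))² = (68 + 0*4)² = (68 + 0)² = 68² = 4624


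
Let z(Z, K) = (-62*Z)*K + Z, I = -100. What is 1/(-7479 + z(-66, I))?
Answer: -1/416745 ≈ -2.3995e-6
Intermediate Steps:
z(Z, K) = Z - 62*K*Z (z(Z, K) = -62*K*Z + Z = Z - 62*K*Z)
1/(-7479 + z(-66, I)) = 1/(-7479 - 66*(1 - 62*(-100))) = 1/(-7479 - 66*(1 + 6200)) = 1/(-7479 - 66*6201) = 1/(-7479 - 409266) = 1/(-416745) = -1/416745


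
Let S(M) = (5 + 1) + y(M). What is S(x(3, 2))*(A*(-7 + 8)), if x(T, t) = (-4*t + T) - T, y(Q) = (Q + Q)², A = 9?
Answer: 2358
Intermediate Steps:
y(Q) = 4*Q² (y(Q) = (2*Q)² = 4*Q²)
x(T, t) = -4*t (x(T, t) = (T - 4*t) - T = -4*t)
S(M) = 6 + 4*M² (S(M) = (5 + 1) + 4*M² = 6 + 4*M²)
S(x(3, 2))*(A*(-7 + 8)) = (6 + 4*(-4*2)²)*(9*(-7 + 8)) = (6 + 4*(-8)²)*(9*1) = (6 + 4*64)*9 = (6 + 256)*9 = 262*9 = 2358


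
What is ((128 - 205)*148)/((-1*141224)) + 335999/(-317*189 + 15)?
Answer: -2923032823/528689697 ≈ -5.5288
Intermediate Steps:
((128 - 205)*148)/((-1*141224)) + 335999/(-317*189 + 15) = -77*148/(-141224) + 335999/(-59913 + 15) = -11396*(-1/141224) + 335999/(-59898) = 2849/35306 + 335999*(-1/59898) = 2849/35306 - 335999/59898 = -2923032823/528689697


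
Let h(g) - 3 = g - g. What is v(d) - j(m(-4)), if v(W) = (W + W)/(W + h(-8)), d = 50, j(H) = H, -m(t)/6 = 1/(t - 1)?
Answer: 182/265 ≈ 0.68679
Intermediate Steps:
m(t) = -6/(-1 + t) (m(t) = -6/(t - 1) = -6/(-1 + t))
h(g) = 3 (h(g) = 3 + (g - g) = 3 + 0 = 3)
v(W) = 2*W/(3 + W) (v(W) = (W + W)/(W + 3) = (2*W)/(3 + W) = 2*W/(3 + W))
v(d) - j(m(-4)) = 2*50/(3 + 50) - (-6)/(-1 - 4) = 2*50/53 - (-6)/(-5) = 2*50*(1/53) - (-6)*(-1)/5 = 100/53 - 1*6/5 = 100/53 - 6/5 = 182/265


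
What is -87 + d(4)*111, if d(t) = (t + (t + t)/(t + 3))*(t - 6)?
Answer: -8601/7 ≈ -1228.7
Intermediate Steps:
d(t) = (-6 + t)*(t + 2*t/(3 + t)) (d(t) = (t + (2*t)/(3 + t))*(-6 + t) = (t + 2*t/(3 + t))*(-6 + t) = (-6 + t)*(t + 2*t/(3 + t)))
-87 + d(4)*111 = -87 + (4*(-30 + 4² - 1*4)/(3 + 4))*111 = -87 + (4*(-30 + 16 - 4)/7)*111 = -87 + (4*(⅐)*(-18))*111 = -87 - 72/7*111 = -87 - 7992/7 = -8601/7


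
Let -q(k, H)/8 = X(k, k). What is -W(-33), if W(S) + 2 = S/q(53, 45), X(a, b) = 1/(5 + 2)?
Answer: -215/8 ≈ -26.875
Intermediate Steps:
X(a, b) = 1/7
q(k, H) = -8/7 (q(k, H) = -8*1/7 = -8/7)
W(S) = -2 - 7*S/8 (W(S) = -2 + S/(-8/7) = -2 + S*(-7/8) = -2 - 7*S/8)
-W(-33) = -(-2 - 7/8*(-33)) = -(-2 + 231/8) = -1*215/8 = -215/8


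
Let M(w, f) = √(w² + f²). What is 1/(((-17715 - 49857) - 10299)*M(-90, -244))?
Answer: -√16909/2633441478 ≈ -4.9378e-8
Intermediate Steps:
M(w, f) = √(f² + w²)
1/(((-17715 - 49857) - 10299)*M(-90, -244)) = 1/(((-17715 - 49857) - 10299)*(√((-244)² + (-90)²))) = 1/((-67572 - 10299)*(√(59536 + 8100))) = 1/((-77871)*(√67636)) = -√16909/33818/77871 = -√16909/2633441478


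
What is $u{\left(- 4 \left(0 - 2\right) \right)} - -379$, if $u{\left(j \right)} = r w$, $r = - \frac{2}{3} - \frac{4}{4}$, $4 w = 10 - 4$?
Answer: $\frac{753}{2} \approx 376.5$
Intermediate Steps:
$w = \frac{3}{2}$ ($w = \frac{10 - 4}{4} = \frac{1}{4} \cdot 6 = \frac{3}{2} \approx 1.5$)
$r = - \frac{5}{3}$ ($r = \left(-2\right) \frac{1}{3} - 1 = - \frac{2}{3} - 1 = - \frac{5}{3} \approx -1.6667$)
$u{\left(j \right)} = - \frac{5}{2}$ ($u{\left(j \right)} = \left(- \frac{5}{3}\right) \frac{3}{2} = - \frac{5}{2}$)
$u{\left(- 4 \left(0 - 2\right) \right)} - -379 = - \frac{5}{2} - -379 = - \frac{5}{2} + 379 = \frac{753}{2}$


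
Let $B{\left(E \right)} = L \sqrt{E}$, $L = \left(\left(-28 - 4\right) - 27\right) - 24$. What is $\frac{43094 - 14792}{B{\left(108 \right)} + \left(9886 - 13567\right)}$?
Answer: $- \frac{3858506}{474287} + \frac{1566044 \sqrt{3}}{1422861} \approx -6.229$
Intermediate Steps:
$L = -83$ ($L = \left(-32 - 27\right) - 24 = -59 - 24 = -83$)
$B{\left(E \right)} = - 83 \sqrt{E}$
$\frac{43094 - 14792}{B{\left(108 \right)} + \left(9886 - 13567\right)} = \frac{43094 - 14792}{- 83 \sqrt{108} + \left(9886 - 13567\right)} = \frac{28302}{- 83 \cdot 6 \sqrt{3} - 3681} = \frac{28302}{- 498 \sqrt{3} - 3681} = \frac{28302}{-3681 - 498 \sqrt{3}}$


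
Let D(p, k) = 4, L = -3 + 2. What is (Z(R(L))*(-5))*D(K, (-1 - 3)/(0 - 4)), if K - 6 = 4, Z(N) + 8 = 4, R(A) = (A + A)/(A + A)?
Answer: 80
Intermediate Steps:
L = -1
R(A) = 1 (R(A) = (2*A)/((2*A)) = (2*A)*(1/(2*A)) = 1)
Z(N) = -4 (Z(N) = -8 + 4 = -4)
K = 10 (K = 6 + 4 = 10)
(Z(R(L))*(-5))*D(K, (-1 - 3)/(0 - 4)) = -4*(-5)*4 = 20*4 = 80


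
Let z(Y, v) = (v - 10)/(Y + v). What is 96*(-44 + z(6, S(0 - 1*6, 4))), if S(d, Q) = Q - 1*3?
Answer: -30432/7 ≈ -4347.4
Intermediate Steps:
S(d, Q) = -3 + Q (S(d, Q) = Q - 3 = -3 + Q)
z(Y, v) = (-10 + v)/(Y + v)
96*(-44 + z(6, S(0 - 1*6, 4))) = 96*(-44 + (-10 + (-3 + 4))/(6 + (-3 + 4))) = 96*(-44 + (-10 + 1)/(6 + 1)) = 96*(-44 - 9/7) = 96*(-317/7) = -30432/7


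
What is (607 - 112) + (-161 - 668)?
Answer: -334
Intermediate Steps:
(607 - 112) + (-161 - 668) = 495 - 829 = -334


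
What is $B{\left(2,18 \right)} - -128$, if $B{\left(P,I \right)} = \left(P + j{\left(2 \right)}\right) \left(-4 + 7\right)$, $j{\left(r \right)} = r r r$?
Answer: $158$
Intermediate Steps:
$j{\left(r \right)} = r^{3}$ ($j{\left(r \right)} = r^{2} r = r^{3}$)
$B{\left(P,I \right)} = 24 + 3 P$ ($B{\left(P,I \right)} = \left(P + 2^{3}\right) \left(-4 + 7\right) = \left(P + 8\right) 3 = \left(8 + P\right) 3 = 24 + 3 P$)
$B{\left(2,18 \right)} - -128 = \left(24 + 3 \cdot 2\right) - -128 = \left(24 + 6\right) + 128 = 30 + 128 = 158$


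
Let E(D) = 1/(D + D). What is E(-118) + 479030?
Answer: 113051079/236 ≈ 4.7903e+5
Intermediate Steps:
E(D) = 1/(2*D)
E(-118) + 479030 = (½)/(-118) + 479030 = (½)*(-1/118) + 479030 = -1/236 + 479030 = 113051079/236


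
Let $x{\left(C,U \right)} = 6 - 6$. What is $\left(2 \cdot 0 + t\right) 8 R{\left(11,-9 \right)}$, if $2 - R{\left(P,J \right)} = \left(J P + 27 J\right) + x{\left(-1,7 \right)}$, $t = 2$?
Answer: $5504$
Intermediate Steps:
$x{\left(C,U \right)} = 0$ ($x{\left(C,U \right)} = 6 - 6 = 0$)
$R{\left(P,J \right)} = 2 - 27 J - J P$ ($R{\left(P,J \right)} = 2 - \left(\left(J P + 27 J\right) + 0\right) = 2 - \left(\left(27 J + J P\right) + 0\right) = 2 - \left(27 J + J P\right) = 2 - 27 J - J P$)
$\left(2 \cdot 0 + t\right) 8 R{\left(11,-9 \right)} = \left(2 \cdot 0 + 2\right) 8 \left(2 - -243 - \left(-9\right) 11\right) = \left(0 + 2\right) 8 \left(2 + 243 + 99\right) = 2 \cdot 8 \cdot 344 = 16 \cdot 344 = 5504$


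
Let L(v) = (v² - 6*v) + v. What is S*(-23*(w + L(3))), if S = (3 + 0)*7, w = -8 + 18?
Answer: -1932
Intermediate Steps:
L(v) = v² - 5*v
w = 10
S = 21 (S = 3*7 = 21)
S*(-23*(w + L(3))) = 21*(-23*(10 + 3*(-5 + 3))) = 21*(-23*(10 + 3*(-2))) = 21*(-23*(10 - 6)) = 21*(-23*4) = 21*(-92) = -1932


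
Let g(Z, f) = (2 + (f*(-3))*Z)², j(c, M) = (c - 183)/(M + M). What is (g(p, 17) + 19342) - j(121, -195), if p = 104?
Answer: 5485456439/195 ≈ 2.8131e+7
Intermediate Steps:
j(c, M) = (-183 + c)/(2*M) (j(c, M) = (-183 + c)/((2*M)) = (-183 + c)*(1/(2*M)) = (-183 + c)/(2*M))
g(Z, f) = (2 - 3*Z*f)² (g(Z, f) = (2 + (-3*f)*Z)² = (2 - 3*Z*f)²)
(g(p, 17) + 19342) - j(121, -195) = ((-2 + 3*104*17)² + 19342) - (-183 + 121)/(2*(-195)) = ((-2 + 5304)² + 19342) - (-1)*(-62)/(2*195) = (5302² + 19342) - 1*31/195 = (28111204 + 19342) - 31/195 = 28130546 - 31/195 = 5485456439/195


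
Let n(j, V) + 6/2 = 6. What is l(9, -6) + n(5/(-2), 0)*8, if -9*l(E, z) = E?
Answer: 23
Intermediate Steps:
n(j, V) = 3 (n(j, V) = -3 + 6 = 3)
l(E, z) = -E/9
l(9, -6) + n(5/(-2), 0)*8 = -⅑*9 + 3*8 = -1 + 24 = 23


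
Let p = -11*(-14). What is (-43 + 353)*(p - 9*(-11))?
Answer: 78430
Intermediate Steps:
p = 154
(-43 + 353)*(p - 9*(-11)) = (-43 + 353)*(154 - 9*(-11)) = 310*(154 + 99) = 310*253 = 78430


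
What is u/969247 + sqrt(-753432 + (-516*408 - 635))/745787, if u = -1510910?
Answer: -1510910/969247 + I*sqrt(964595)/745787 ≈ -1.5588 + 0.0013169*I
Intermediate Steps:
u/969247 + sqrt(-753432 + (-516*408 - 635))/745787 = -1510910/969247 + sqrt(-753432 + (-516*408 - 635))/745787 = -1510910*1/969247 + sqrt(-753432 + (-210528 - 635))*(1/745787) = -1510910/969247 + sqrt(-753432 - 211163)*(1/745787) = -1510910/969247 + sqrt(-964595)*(1/745787) = -1510910/969247 + (I*sqrt(964595))*(1/745787) = -1510910/969247 + I*sqrt(964595)/745787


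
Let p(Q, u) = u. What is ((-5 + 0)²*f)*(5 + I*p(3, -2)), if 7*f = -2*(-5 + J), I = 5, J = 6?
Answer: 250/7 ≈ 35.714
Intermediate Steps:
f = -2/7 (f = (-2*(-5 + 6))/7 = (-2*1)/7 = (⅐)*(-2) = -2/7 ≈ -0.28571)
((-5 + 0)²*f)*(5 + I*p(3, -2)) = ((-5 + 0)²*(-2/7))*(5 + 5*(-2)) = ((-5)²*(-2/7))*(5 - 10) = (25*(-2/7))*(-5) = -50/7*(-5) = 250/7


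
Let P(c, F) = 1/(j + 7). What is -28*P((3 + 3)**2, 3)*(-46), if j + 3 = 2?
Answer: 644/3 ≈ 214.67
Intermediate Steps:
j = -1 (j = -3 + 2 = -1)
P(c, F) = 1/6 (P(c, F) = 1/(-1 + 7) = 1/6)
-28*P((3 + 3)**2, 3)*(-46) = -28*1/6*(-46) = -14/3*(-46) = 644/3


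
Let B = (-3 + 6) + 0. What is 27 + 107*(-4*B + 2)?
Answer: -1043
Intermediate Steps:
B = 3 (B = 3 + 0 = 3)
27 + 107*(-4*B + 2) = 27 + 107*(-4*3 + 2) = 27 + 107*(-12 + 2) = 27 + 107*(-10) = 27 - 1070 = -1043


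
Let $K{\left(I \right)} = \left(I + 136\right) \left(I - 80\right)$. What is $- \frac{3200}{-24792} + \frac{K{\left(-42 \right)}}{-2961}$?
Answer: $\frac{260452}{65079} \approx 4.0021$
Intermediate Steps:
$K{\left(I \right)} = \left(-80 + I\right) \left(136 + I\right)$ ($K{\left(I \right)} = \left(136 + I\right) \left(-80 + I\right) = \left(-80 + I\right) \left(136 + I\right)$)
$- \frac{3200}{-24792} + \frac{K{\left(-42 \right)}}{-2961} = - \frac{3200}{-24792} + \frac{-10880 + \left(-42\right)^{2} + 56 \left(-42\right)}{-2961} = \left(-3200\right) \left(- \frac{1}{24792}\right) + \left(-10880 + 1764 - 2352\right) \left(- \frac{1}{2961}\right) = \frac{400}{3099} - - \frac{244}{63} = \frac{400}{3099} + \frac{244}{63} = \frac{260452}{65079}$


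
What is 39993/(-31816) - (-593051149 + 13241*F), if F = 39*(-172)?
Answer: 21694432417039/31816 ≈ 6.8187e+8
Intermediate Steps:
F = -6708
39993/(-31816) - (-593051149 + 13241*F) = 39993/(-31816) - 13241/(1/(-6708 - 44789)) = 39993*(-1/31816) - 13241/(1/(-51497)) = -39993/31816 - 13241/(-1/51497) = -39993/31816 - 13241*(-51497) = -39993/31816 + 681871777 = 21694432417039/31816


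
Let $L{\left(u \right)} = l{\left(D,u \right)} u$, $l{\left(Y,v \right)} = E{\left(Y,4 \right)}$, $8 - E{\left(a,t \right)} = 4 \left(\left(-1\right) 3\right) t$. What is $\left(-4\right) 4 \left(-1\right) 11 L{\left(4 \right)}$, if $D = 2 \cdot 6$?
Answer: $39424$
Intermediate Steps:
$D = 12$
$E{\left(a,t \right)} = 8 + 12 t$ ($E{\left(a,t \right)} = 8 - 4 \left(\left(-1\right) 3\right) t = 8 - 4 \left(-3\right) t = 8 - - 12 t = 8 + 12 t$)
$l{\left(Y,v \right)} = 56$ ($l{\left(Y,v \right)} = 8 + 12 \cdot 4 = 8 + 48 = 56$)
$L{\left(u \right)} = 56 u$
$\left(-4\right) 4 \left(-1\right) 11 L{\left(4 \right)} = \left(-4\right) 4 \left(-1\right) 11 \cdot 56 \cdot 4 = \left(-16\right) \left(-1\right) 11 \cdot 224 = 16 \cdot 11 \cdot 224 = 176 \cdot 224 = 39424$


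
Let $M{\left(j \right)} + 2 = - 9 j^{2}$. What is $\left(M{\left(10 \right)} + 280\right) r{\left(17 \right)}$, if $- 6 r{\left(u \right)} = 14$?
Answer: $\frac{4354}{3} \approx 1451.3$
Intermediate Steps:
$r{\left(u \right)} = - \frac{7}{3}$ ($r{\left(u \right)} = \left(- \frac{1}{6}\right) 14 = - \frac{7}{3}$)
$M{\left(j \right)} = -2 - 9 j^{2}$
$\left(M{\left(10 \right)} + 280\right) r{\left(17 \right)} = \left(\left(-2 - 9 \cdot 10^{2}\right) + 280\right) \left(- \frac{7}{3}\right) = \left(\left(-2 - 900\right) + 280\right) \left(- \frac{7}{3}\right) = \left(-902 + 280\right) \left(- \frac{7}{3}\right) = \left(-622\right) \left(- \frac{7}{3}\right) = \frac{4354}{3}$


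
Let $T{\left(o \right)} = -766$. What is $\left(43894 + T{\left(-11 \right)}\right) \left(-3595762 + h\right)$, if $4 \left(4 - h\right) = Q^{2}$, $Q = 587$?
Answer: $-158792993982$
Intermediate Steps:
$h = - \frac{344553}{4}$ ($h = 4 - \frac{587^{2}}{4} = 4 - \frac{344569}{4} = - \frac{344553}{4} \approx -86138.0$)
$\left(43894 + T{\left(-11 \right)}\right) \left(-3595762 + h\right) = \left(43894 - 766\right) \left(-3595762 - \frac{344553}{4}\right) = 43128 \left(- \frac{14727601}{4}\right) = -158792993982$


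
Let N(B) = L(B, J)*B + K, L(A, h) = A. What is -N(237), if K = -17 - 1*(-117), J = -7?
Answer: -56269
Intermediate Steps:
K = 100 (K = -17 + 117 = 100)
N(B) = 100 + B² (N(B) = B*B + 100 = B² + 100 = 100 + B²)
-N(237) = -(100 + 237²) = -(100 + 56169) = -1*56269 = -56269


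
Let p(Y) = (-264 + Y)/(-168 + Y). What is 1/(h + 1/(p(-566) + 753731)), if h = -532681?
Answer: -276619692/147350054153885 ≈ -1.8773e-6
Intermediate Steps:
p(Y) = (-264 + Y)/(-168 + Y)
1/(h + 1/(p(-566) + 753731)) = 1/(-532681 + 1/((-264 - 566)/(-168 - 566) + 753731)) = 1/(-532681 + 1/(-830/(-734) + 753731)) = 1/(-532681 + 1/(-1/734*(-830) + 753731)) = 1/(-532681 + 1/(415/367 + 753731)) = 1/(-532681 + 1/(276619692/367)) = 1/(-532681 + 367/276619692) = 1/(-147350054153885/276619692) = -276619692/147350054153885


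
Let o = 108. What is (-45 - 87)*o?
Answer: -14256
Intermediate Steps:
(-45 - 87)*o = (-45 - 87)*108 = -132*108 = -14256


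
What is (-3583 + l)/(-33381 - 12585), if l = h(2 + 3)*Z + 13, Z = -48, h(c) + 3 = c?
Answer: 13/163 ≈ 0.079755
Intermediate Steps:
h(c) = -3 + c
l = -83 (l = (-3 + (2 + 3))*(-48) + 13 = (-3 + 5)*(-48) + 13 = 2*(-48) + 13 = -96 + 13 = -83)
(-3583 + l)/(-33381 - 12585) = (-3583 - 83)/(-33381 - 12585) = -3666/(-45966) = -3666*(-1/45966) = 13/163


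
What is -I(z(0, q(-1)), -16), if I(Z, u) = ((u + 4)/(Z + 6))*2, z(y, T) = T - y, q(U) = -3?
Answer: 8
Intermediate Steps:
I(Z, u) = 2*(4 + u)/(6 + Z) (I(Z, u) = ((4 + u)/(6 + Z))*2 = 2*(4 + u)/(6 + Z))
-I(z(0, q(-1)), -16) = -2*(4 - 16)/(6 + (-3 - 1*0)) = -2*(-12)/(6 + (-3 + 0)) = -2*(-12)/(6 - 3) = -2*(-12)/3 = -1*(-8) = 8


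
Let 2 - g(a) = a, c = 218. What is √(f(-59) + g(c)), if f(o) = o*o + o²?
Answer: √6746 ≈ 82.134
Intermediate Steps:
g(a) = 2 - a
f(o) = 2*o² (f(o) = o² + o² = 2*o²)
√(f(-59) + g(c)) = √(2*(-59)² + (2 - 1*218)) = √(2*3481 + (2 - 218)) = √(6962 - 216) = √6746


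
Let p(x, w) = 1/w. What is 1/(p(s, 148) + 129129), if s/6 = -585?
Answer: 148/19111093 ≈ 7.7442e-6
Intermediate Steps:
s = -3510 (s = 6*(-585) = -3510)
1/(p(s, 148) + 129129) = 1/(1/148 + 129129) = 1/(19111093/148) = 148/19111093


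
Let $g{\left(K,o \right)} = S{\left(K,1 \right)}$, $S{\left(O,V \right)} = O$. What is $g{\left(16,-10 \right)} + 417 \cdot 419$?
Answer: $174739$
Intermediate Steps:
$g{\left(K,o \right)} = K$
$g{\left(16,-10 \right)} + 417 \cdot 419 = 16 + 417 \cdot 419 = 16 + 174723 = 174739$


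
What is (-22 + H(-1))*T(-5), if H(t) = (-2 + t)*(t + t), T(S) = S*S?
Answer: -400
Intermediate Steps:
T(S) = S²
H(t) = 2*t*(-2 + t) (H(t) = (-2 + t)*(2*t) = 2*t*(-2 + t))
(-22 + H(-1))*T(-5) = (-22 + 2*(-1)*(-2 - 1))*(-5)² = (-22 + 2*(-1)*(-3))*25 = (-22 + 6)*25 = -16*25 = -400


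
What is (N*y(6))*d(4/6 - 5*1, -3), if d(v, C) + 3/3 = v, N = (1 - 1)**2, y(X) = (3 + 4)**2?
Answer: 0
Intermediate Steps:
y(X) = 49 (y(X) = 7**2 = 49)
N = 0 (N = 0**2 = 0)
d(v, C) = -1 + v
(N*y(6))*d(4/6 - 5*1, -3) = (0*49)*(-1 + (4/6 - 5*1)) = 0*(-1 + (4*(1/6) - 5)) = 0*(-1 + (2/3 - 5)) = 0*(-1 - 13/3) = 0*(-16/3) = 0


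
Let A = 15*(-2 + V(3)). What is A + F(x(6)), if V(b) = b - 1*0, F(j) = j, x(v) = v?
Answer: 21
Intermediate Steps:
V(b) = b (V(b) = b + 0 = b)
A = 15 (A = 15*(-2 + 3) = 15*1 = 15)
A + F(x(6)) = 15 + 6 = 21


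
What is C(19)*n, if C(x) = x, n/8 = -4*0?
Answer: 0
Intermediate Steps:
n = 0 (n = 8*(-4*0) = 8*0 = 0)
C(19)*n = 19*0 = 0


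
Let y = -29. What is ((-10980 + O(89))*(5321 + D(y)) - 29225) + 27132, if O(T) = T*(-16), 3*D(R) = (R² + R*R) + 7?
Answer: -72987229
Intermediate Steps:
D(R) = 7/3 + 2*R²/3 (D(R) = ((R² + R*R) + 7)/3 = ((R² + R²) + 7)/3 = (2*R² + 7)/3 = (7 + 2*R²)/3 = 7/3 + 2*R²/3)
O(T) = -16*T
((-10980 + O(89))*(5321 + D(y)) - 29225) + 27132 = ((-10980 - 16*89)*(5321 + (7/3 + (⅔)*(-29)²)) - 29225) + 27132 = ((-10980 - 1424)*(5321 + (7/3 + (⅔)*841)) - 29225) + 27132 = (-12404*(5321 + (7/3 + 1682/3)) - 29225) + 27132 = (-12404*(5321 + 563) - 29225) + 27132 = (-12404*5884 - 29225) + 27132 = (-72985136 - 29225) + 27132 = -73014361 + 27132 = -72987229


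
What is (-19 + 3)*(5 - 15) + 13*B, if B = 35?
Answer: 615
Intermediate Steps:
(-19 + 3)*(5 - 15) + 13*B = (-19 + 3)*(5 - 15) + 13*35 = -16*(-10) + 455 = 160 + 455 = 615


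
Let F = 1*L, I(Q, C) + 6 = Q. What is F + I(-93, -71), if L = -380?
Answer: -479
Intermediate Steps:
I(Q, C) = -6 + Q
F = -380 (F = 1*(-380) = -380)
F + I(-93, -71) = -380 + (-6 - 93) = -380 - 99 = -479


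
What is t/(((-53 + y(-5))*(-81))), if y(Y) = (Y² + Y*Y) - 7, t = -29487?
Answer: -9829/270 ≈ -36.404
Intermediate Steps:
y(Y) = -7 + 2*Y² (y(Y) = (Y² + Y²) - 7 = 2*Y² - 7 = -7 + 2*Y²)
t/(((-53 + y(-5))*(-81))) = -29487*(-1/(81*(-53 + (-7 + 2*(-5)²)))) = -29487*(-1/(81*(-53 + (-7 + 2*25)))) = -29487*(-1/(81*(-53 + (-7 + 50)))) = -29487*(-1/(81*(-53 + 43))) = -29487/((-10*(-81))) = -29487/810 = -29487*1/810 = -9829/270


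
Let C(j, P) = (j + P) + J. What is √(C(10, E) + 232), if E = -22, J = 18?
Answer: √238 ≈ 15.427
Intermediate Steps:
C(j, P) = 18 + P + j (C(j, P) = (j + P) + 18 = (P + j) + 18 = 18 + P + j)
√(C(10, E) + 232) = √((18 - 22 + 10) + 232) = √(6 + 232) = √238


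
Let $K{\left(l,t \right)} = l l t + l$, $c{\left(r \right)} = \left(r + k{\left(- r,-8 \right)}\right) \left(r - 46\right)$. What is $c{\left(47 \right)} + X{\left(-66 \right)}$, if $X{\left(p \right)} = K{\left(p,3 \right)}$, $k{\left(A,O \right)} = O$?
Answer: $13041$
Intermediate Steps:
$c{\left(r \right)} = \left(-46 + r\right) \left(-8 + r\right)$ ($c{\left(r \right)} = \left(r - 8\right) \left(r - 46\right) = \left(-8 + r\right) \left(-46 + r\right) = \left(-46 + r\right) \left(-8 + r\right)$)
$K{\left(l,t \right)} = l + t l^{2}$ ($K{\left(l,t \right)} = l^{2} t + l = t l^{2} + l = l + t l^{2}$)
$X{\left(p \right)} = p \left(1 + 3 p\right)$ ($X{\left(p \right)} = p \left(1 + p 3\right) = p \left(1 + 3 p\right)$)
$c{\left(47 \right)} + X{\left(-66 \right)} = \left(368 + 47^{2} - 2538\right) - 66 \left(1 + 3 \left(-66\right)\right) = \left(368 + 2209 - 2538\right) - 66 \left(1 - 198\right) = 39 - -13002 = 39 + 13002 = 13041$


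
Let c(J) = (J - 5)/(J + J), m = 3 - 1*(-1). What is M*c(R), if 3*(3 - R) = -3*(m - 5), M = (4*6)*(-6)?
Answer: 108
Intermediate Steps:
m = 4 (m = 3 + 1 = 4)
M = -144 (M = 24*(-6) = -144)
R = 2 (R = 3 - (-1)*(4 - 5) = 3 - (-1)*(-1) = 3 - 1/3*3 = 3 - 1 = 2)
c(J) = (-5 + J)/(2*J) (c(J) = (-5 + J)/((2*J)) = (-5 + J)*(1/(2*J)) = (-5 + J)/(2*J))
M*c(R) = -72*(-5 + 2)/2 = -72*(-3)/2 = -144*(-3/4) = 108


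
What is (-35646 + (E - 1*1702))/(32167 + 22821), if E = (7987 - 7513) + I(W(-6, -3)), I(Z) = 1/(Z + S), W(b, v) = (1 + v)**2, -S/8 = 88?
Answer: -25811801/38491600 ≈ -0.67058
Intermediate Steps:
S = -704 (S = -8*88 = -704)
I(Z) = 1/(-704 + Z) (I(Z) = 1/(Z - 704) = 1/(-704 + Z))
E = 331799/700 (E = (7987 - 7513) + 1/(-704 + (1 - 3)**2) = 474 + 1/(-704 + (-2)**2) = 474 + 1/(-704 + 4) = 474 + 1/(-700) = 474 - 1/700 = 331799/700 ≈ 474.00)
(-35646 + (E - 1*1702))/(32167 + 22821) = (-35646 + (331799/700 - 1*1702))/(32167 + 22821) = (-35646 + (331799/700 - 1702))/54988 = (-35646 - 859601/700)*(1/54988) = -25811801/700*1/54988 = -25811801/38491600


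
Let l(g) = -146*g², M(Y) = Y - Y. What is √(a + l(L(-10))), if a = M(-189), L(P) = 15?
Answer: 15*I*√146 ≈ 181.25*I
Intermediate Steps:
M(Y) = 0
a = 0
√(a + l(L(-10))) = √(0 - 146*15²) = √(0 - 146*225) = √(0 - 32850) = √(-32850) = 15*I*√146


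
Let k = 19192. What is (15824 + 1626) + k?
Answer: 36642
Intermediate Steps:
(15824 + 1626) + k = (15824 + 1626) + 19192 = 17450 + 19192 = 36642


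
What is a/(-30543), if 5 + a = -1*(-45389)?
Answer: -15128/10181 ≈ -1.4859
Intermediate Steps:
a = 45384 (a = -5 - 1*(-45389) = -5 + 45389 = 45384)
a/(-30543) = 45384/(-30543) = 45384*(-1/30543) = -15128/10181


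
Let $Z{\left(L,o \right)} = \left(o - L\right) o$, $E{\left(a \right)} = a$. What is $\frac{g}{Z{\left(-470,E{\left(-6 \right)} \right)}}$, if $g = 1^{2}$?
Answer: $- \frac{1}{2784} \approx -0.0003592$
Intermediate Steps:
$Z{\left(L,o \right)} = o \left(o - L\right)$
$g = 1$
$\frac{g}{Z{\left(-470,E{\left(-6 \right)} \right)}} = 1 \frac{1}{\left(-6\right) \left(-6 - -470\right)} = 1 \frac{1}{\left(-6\right) \left(-6 + 470\right)} = 1 \frac{1}{\left(-6\right) 464} = 1 \frac{1}{-2784} = 1 \left(- \frac{1}{2784}\right) = - \frac{1}{2784}$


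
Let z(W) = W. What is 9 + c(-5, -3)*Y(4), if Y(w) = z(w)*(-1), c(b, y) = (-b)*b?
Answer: 109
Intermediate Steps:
c(b, y) = -b²
Y(w) = -w (Y(w) = w*(-1) = -w)
9 + c(-5, -3)*Y(4) = 9 + (-1*(-5)²)*(-1*4) = 9 - 1*25*(-4) = 9 - 25*(-4) = 9 + 100 = 109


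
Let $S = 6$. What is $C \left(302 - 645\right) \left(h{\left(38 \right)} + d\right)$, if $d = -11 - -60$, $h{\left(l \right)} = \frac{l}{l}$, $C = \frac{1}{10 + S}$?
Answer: $- \frac{8575}{8} \approx -1071.9$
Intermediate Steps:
$C = \frac{1}{16}$ ($C = \frac{1}{10 + 6} = \frac{1}{16} \approx 0.0625$)
$h{\left(l \right)} = 1$
$d = 49$ ($d = -11 + 60 = 49$)
$C \left(302 - 645\right) \left(h{\left(38 \right)} + d\right) = \frac{\left(302 - 645\right) \left(1 + 49\right)}{16} = \frac{\left(-343\right) 50}{16} = \frac{1}{16} \left(-17150\right) = - \frac{8575}{8}$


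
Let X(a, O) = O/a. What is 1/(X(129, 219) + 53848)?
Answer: 43/2315537 ≈ 1.8570e-5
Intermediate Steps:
1/(X(129, 219) + 53848) = 1/(219/129 + 53848) = 1/(219*(1/129) + 53848) = 1/(73/43 + 53848) = 1/(2315537/43) = 43/2315537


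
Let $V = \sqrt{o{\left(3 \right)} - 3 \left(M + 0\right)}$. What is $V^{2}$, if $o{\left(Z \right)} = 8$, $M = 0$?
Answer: $8$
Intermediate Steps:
$V = 2 \sqrt{2}$ ($V = \sqrt{8 - 3 \left(0 + 0\right)} = \sqrt{8 - 0} = \sqrt{8 + 0} = \sqrt{8} = 2 \sqrt{2} \approx 2.8284$)
$V^{2} = \left(2 \sqrt{2}\right)^{2} = 8$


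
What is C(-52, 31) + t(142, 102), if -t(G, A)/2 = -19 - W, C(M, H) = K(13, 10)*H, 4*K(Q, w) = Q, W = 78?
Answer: 1179/4 ≈ 294.75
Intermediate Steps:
K(Q, w) = Q/4
C(M, H) = 13*H/4 (C(M, H) = ((1/4)*13)*H = 13*H/4)
t(G, A) = 194 (t(G, A) = -2*(-19 - 1*78) = -2*(-19 - 78) = -2*(-97) = 194)
C(-52, 31) + t(142, 102) = (13/4)*31 + 194 = 403/4 + 194 = 1179/4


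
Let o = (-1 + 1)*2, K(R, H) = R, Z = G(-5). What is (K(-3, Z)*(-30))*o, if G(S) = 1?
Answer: 0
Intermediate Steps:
Z = 1
o = 0 (o = 0*2 = 0)
(K(-3, Z)*(-30))*o = -3*(-30)*0 = 90*0 = 0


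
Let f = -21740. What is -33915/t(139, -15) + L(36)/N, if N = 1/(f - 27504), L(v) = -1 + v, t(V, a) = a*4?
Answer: -6891899/4 ≈ -1.7230e+6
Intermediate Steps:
t(V, a) = 4*a
N = -1/49244 (N = 1/(-21740 - 27504) = 1/(-49244) = -1/49244 ≈ -2.0307e-5)
-33915/t(139, -15) + L(36)/N = -33915/(4*(-15)) + (-1 + 36)/(-1/49244) = -33915/(-60) + 35*(-49244) = -33915*(-1/60) - 1723540 = 2261/4 - 1723540 = -6891899/4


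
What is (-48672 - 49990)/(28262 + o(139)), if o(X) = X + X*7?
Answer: -49331/14687 ≈ -3.3588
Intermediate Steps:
o(X) = 8*X (o(X) = X + 7*X = 8*X)
(-48672 - 49990)/(28262 + o(139)) = (-48672 - 49990)/(28262 + 8*139) = -98662/(28262 + 1112) = -98662/29374 = -98662*1/29374 = -49331/14687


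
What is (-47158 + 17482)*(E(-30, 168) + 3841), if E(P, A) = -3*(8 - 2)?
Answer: -113451348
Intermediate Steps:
E(P, A) = -18 (E(P, A) = -3*6 = -18)
(-47158 + 17482)*(E(-30, 168) + 3841) = (-47158 + 17482)*(-18 + 3841) = -29676*3823 = -113451348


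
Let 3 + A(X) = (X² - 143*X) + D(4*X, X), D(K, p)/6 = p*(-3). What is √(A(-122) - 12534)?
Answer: √21989 ≈ 148.29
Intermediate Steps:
D(K, p) = -18*p (D(K, p) = 6*(p*(-3)) = 6*(-3*p) = -18*p)
A(X) = -3 + X² - 161*X (A(X) = -3 + ((X² - 143*X) - 18*X) = -3 + (X² - 161*X) = -3 + X² - 161*X)
√(A(-122) - 12534) = √((-3 + (-122)² - 161*(-122)) - 12534) = √((-3 + 14884 + 19642) - 12534) = √(34523 - 12534) = √21989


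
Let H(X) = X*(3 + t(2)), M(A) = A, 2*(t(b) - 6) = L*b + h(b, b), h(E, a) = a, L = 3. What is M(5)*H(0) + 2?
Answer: 2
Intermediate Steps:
t(b) = 6 + 2*b (t(b) = 6 + (3*b + b)/2 = 6 + (4*b)/2 = 6 + 2*b)
H(X) = 13*X (H(X) = X*(3 + (6 + 2*2)) = X*(3 + (6 + 4)) = X*(3 + 10) = X*13 = 13*X)
M(5)*H(0) + 2 = 5*(13*0) + 2 = 5*0 + 2 = 0 + 2 = 2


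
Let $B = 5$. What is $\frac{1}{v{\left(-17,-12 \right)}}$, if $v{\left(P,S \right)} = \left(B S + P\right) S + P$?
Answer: $\frac{1}{907} \approx 0.0011025$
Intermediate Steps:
$v{\left(P,S \right)} = P + S \left(P + 5 S\right)$ ($v{\left(P,S \right)} = \left(5 S + P\right) S + P = \left(P + 5 S\right) S + P = S \left(P + 5 S\right) + P = P + S \left(P + 5 S\right)$)
$\frac{1}{v{\left(-17,-12 \right)}} = \frac{1}{-17 + 5 \left(-12\right)^{2} - -204} = \frac{1}{-17 + 5 \cdot 144 + 204} = \frac{1}{-17 + 720 + 204} = \frac{1}{907}$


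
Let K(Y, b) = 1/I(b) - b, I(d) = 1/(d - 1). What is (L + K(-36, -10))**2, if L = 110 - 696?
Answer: 344569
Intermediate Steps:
I(d) = 1/(-1 + d)
K(Y, b) = -1 (K(Y, b) = 1/(1/(-1 + b)) - b = (-1 + b) - b = -1)
L = -586
(L + K(-36, -10))**2 = (-586 - 1)**2 = (-587)**2 = 344569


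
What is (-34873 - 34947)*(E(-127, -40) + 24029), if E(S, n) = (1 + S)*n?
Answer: -2029597580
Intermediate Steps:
E(S, n) = n*(1 + S)
(-34873 - 34947)*(E(-127, -40) + 24029) = (-34873 - 34947)*(-40*(1 - 127) + 24029) = -69820*(-40*(-126) + 24029) = -69820*(5040 + 24029) = -69820*29069 = -2029597580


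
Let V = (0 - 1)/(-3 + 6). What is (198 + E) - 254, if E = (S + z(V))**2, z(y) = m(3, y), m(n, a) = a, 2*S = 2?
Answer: -500/9 ≈ -55.556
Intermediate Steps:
S = 1 (S = (1/2)*2 = 1)
V = -1/3 ≈ -0.33333
z(y) = y
E = 4/9 (E = (1 - 1/3)**2 = (2/3)**2 = 4/9 ≈ 0.44444)
(198 + E) - 254 = (198 + 4/9) - 254 = 1786/9 - 254 = -500/9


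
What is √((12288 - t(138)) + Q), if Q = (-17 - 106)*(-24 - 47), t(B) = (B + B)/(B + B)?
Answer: 2*√5255 ≈ 144.98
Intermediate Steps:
t(B) = 1 (t(B) = (2*B)/((2*B)) = (2*B)*(1/(2*B)) = 1)
Q = 8733 (Q = -123*(-71) = 8733)
√((12288 - t(138)) + Q) = √((12288 - 1*1) + 8733) = √((12288 - 1) + 8733) = √(12287 + 8733) = √21020 = 2*√5255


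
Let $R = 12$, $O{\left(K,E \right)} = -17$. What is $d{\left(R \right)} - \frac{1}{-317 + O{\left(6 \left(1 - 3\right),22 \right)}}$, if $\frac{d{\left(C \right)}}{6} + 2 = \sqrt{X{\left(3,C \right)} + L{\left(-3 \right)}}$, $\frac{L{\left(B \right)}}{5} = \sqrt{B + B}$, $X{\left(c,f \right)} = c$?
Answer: $- \frac{4007}{334} + 6 \sqrt{3 + 5 i \sqrt{6}} \approx 4.7652 + 13.152 i$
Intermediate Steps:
$L{\left(B \right)} = 5 \sqrt{2} \sqrt{B}$ ($L{\left(B \right)} = 5 \sqrt{B + B} = 5 \sqrt{2 B} = 5 \sqrt{2} \sqrt{B}$)
$d{\left(C \right)} = -12 + 6 \sqrt{3 + 5 i \sqrt{6}}$ ($d{\left(C \right)} = -12 + 6 \sqrt{3 + 5 \sqrt{2} \sqrt{-3}} = -12 + 6 \sqrt{3 + 5 \sqrt{2} i \sqrt{3}} = -12 + 6 \sqrt{3 + 5 i \sqrt{6}}$)
$d{\left(R \right)} - \frac{1}{-317 + O{\left(6 \left(1 - 3\right),22 \right)}} = \left(-12 + 6 \sqrt{3 + 5 i \sqrt{6}}\right) - \frac{1}{-317 - 17} = \left(-12 + 6 \sqrt{3 + 5 i \sqrt{6}}\right) - \frac{1}{-334} = \left(-12 + 6 \sqrt{3 + 5 i \sqrt{6}}\right) - - \frac{1}{334} = \left(-12 + 6 \sqrt{3 + 5 i \sqrt{6}}\right) + \frac{1}{334} = - \frac{4007}{334} + 6 \sqrt{3 + 5 i \sqrt{6}}$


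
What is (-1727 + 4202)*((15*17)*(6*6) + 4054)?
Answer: 32754150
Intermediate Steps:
(-1727 + 4202)*((15*17)*(6*6) + 4054) = 2475*(255*36 + 4054) = 2475*(9180 + 4054) = 2475*13234 = 32754150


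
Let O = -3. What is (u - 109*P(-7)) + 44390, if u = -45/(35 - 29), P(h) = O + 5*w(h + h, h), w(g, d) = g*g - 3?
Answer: -120951/2 ≈ -60476.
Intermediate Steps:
w(g, d) = -3 + g² (w(g, d) = g² - 3 = -3 + g²)
P(h) = -18 + 20*h² (P(h) = -3 + 5*(-3 + (h + h)²) = -3 + 5*(-3 + (2*h)²) = -3 + 5*(-3 + 4*h²) = -3 + (-15 + 20*h²) = -18 + 20*h²)
u = -15/2 (u = -45/6 = -45*⅙ = -15/2 ≈ -7.5000)
(u - 109*P(-7)) + 44390 = (-15/2 - 109*(-18 + 20*(-7)²)) + 44390 = (-15/2 - 109*(-18 + 20*49)) + 44390 = (-15/2 - 109*(-18 + 980)) + 44390 = (-15/2 - 109*962) + 44390 = (-15/2 - 104858) + 44390 = -209731/2 + 44390 = -120951/2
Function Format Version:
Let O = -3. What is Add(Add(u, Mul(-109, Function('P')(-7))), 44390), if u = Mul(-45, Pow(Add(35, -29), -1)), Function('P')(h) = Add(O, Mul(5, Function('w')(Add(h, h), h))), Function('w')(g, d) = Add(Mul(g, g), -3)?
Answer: Rational(-120951, 2) ≈ -60476.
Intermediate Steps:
Function('w')(g, d) = Add(-3, Pow(g, 2)) (Function('w')(g, d) = Add(Pow(g, 2), -3) = Add(-3, Pow(g, 2)))
Function('P')(h) = Add(-18, Mul(20, Pow(h, 2))) (Function('P')(h) = Add(-3, Mul(5, Add(-3, Pow(Add(h, h), 2)))) = Add(-3, Mul(5, Add(-3, Pow(Mul(2, h), 2)))) = Add(-3, Mul(5, Add(-3, Mul(4, Pow(h, 2))))) = Add(-3, Add(-15, Mul(20, Pow(h, 2)))) = Add(-18, Mul(20, Pow(h, 2))))
u = Rational(-15, 2) (u = Mul(-45, Pow(6, -1)) = Mul(-45, Rational(1, 6)) = Rational(-15, 2) ≈ -7.5000)
Add(Add(u, Mul(-109, Function('P')(-7))), 44390) = Add(Add(Rational(-15, 2), Mul(-109, Add(-18, Mul(20, Pow(-7, 2))))), 44390) = Add(Add(Rational(-15, 2), Mul(-109, Add(-18, Mul(20, 49)))), 44390) = Add(Add(Rational(-15, 2), Mul(-109, Add(-18, 980))), 44390) = Add(Add(Rational(-15, 2), Mul(-109, 962)), 44390) = Add(Add(Rational(-15, 2), -104858), 44390) = Add(Rational(-209731, 2), 44390) = Rational(-120951, 2)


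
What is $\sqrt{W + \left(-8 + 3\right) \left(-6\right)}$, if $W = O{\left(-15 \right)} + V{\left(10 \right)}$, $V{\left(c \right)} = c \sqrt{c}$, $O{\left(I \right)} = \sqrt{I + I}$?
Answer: $\sqrt{30 + 10 \sqrt{10} + i \sqrt{30}} \approx 7.8577 + 0.34852 i$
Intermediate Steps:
$O{\left(I \right)} = \sqrt{2} \sqrt{I}$ ($O{\left(I \right)} = \sqrt{2 I} = \sqrt{2} \sqrt{I}$)
$V{\left(c \right)} = c^{\frac{3}{2}}$
$W = 10 \sqrt{10} + i \sqrt{30}$ ($W = \sqrt{2} \sqrt{-15} + 10^{\frac{3}{2}} = \sqrt{2} i \sqrt{15} + 10 \sqrt{10} = i \sqrt{30} + 10 \sqrt{10} = 10 \sqrt{10} + i \sqrt{30} \approx 31.623 + 5.4772 i$)
$\sqrt{W + \left(-8 + 3\right) \left(-6\right)} = \sqrt{\left(10 \sqrt{10} + i \sqrt{30}\right) + \left(-8 + 3\right) \left(-6\right)} = \sqrt{\left(10 \sqrt{10} + i \sqrt{30}\right) - -30} = \sqrt{\left(10 \sqrt{10} + i \sqrt{30}\right) + 30} = \sqrt{30 + 10 \sqrt{10} + i \sqrt{30}}$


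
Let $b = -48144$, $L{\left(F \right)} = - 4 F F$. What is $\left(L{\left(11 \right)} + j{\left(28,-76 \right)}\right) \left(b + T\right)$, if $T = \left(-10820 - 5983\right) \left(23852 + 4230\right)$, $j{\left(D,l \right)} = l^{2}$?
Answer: $-2497347667080$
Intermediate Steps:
$L{\left(F \right)} = - 4 F^{2}$
$T = -471861846$ ($T = \left(-16803\right) 28082 = -471861846$)
$\left(L{\left(11 \right)} + j{\left(28,-76 \right)}\right) \left(b + T\right) = \left(- 4 \cdot 11^{2} + \left(-76\right)^{2}\right) \left(-48144 - 471861846\right) = \left(\left(-4\right) 121 + 5776\right) \left(-471909990\right) = \left(-484 + 5776\right) \left(-471909990\right) = 5292 \left(-471909990\right) = -2497347667080$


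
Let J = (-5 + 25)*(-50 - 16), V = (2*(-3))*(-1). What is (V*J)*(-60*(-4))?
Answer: -1900800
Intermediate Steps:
V = 6 (V = -6*(-1) = 6)
J = -1320 (J = 20*(-66) = -1320)
(V*J)*(-60*(-4)) = (6*(-1320))*(-60*(-4)) = -(-79200)*(-24) = -7920*240 = -1900800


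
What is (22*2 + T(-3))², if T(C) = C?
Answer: 1681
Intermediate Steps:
(22*2 + T(-3))² = (22*2 - 3)² = (44 - 3)² = 41² = 1681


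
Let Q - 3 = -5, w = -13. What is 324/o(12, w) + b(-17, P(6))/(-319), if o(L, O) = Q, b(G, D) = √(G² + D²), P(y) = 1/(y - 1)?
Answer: -162 - √7226/1595 ≈ -162.05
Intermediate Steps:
P(y) = 1/(-1 + y)
Q = -2 (Q = 3 - 5 = -2)
b(G, D) = √(D² + G²)
o(L, O) = -2
324/o(12, w) + b(-17, P(6))/(-319) = 324/(-2) + √((1/(-1 + 6))² + (-17)²)/(-319) = 324*(-½) + √((1/5)² + 289)*(-1/319) = -162 + √((⅕)² + 289)*(-1/319) = -162 + √(1/25 + 289)*(-1/319) = -162 + √(7226/25)*(-1/319) = -162 + (√7226/5)*(-1/319) = -162 - √7226/1595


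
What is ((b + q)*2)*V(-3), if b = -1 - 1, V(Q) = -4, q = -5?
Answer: 56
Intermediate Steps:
b = -2
((b + q)*2)*V(-3) = ((-2 - 5)*2)*(-4) = -7*2*(-4) = -14*(-4) = 56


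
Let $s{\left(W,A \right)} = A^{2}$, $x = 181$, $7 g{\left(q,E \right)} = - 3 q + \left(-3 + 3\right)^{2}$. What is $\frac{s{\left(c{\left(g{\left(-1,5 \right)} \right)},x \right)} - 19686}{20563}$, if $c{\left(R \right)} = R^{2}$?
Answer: $\frac{13075}{20563} \approx 0.63585$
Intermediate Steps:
$g{\left(q,E \right)} = - \frac{3 q}{7}$ ($g{\left(q,E \right)} = \frac{- 3 q + \left(-3 + 3\right)^{2}}{7} = \frac{- 3 q + 0^{2}}{7} = \frac{- 3 q + 0}{7} = \frac{\left(-3\right) q}{7} = - \frac{3 q}{7}$)
$\frac{s{\left(c{\left(g{\left(-1,5 \right)} \right)},x \right)} - 19686}{20563} = \frac{181^{2} - 19686}{20563} = \left(32761 - 19686\right) \frac{1}{20563} = 13075 \cdot \frac{1}{20563} = \frac{13075}{20563}$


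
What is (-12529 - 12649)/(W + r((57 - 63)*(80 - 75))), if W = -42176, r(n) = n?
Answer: 12589/21103 ≈ 0.59655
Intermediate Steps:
(-12529 - 12649)/(W + r((57 - 63)*(80 - 75))) = (-12529 - 12649)/(-42176 + (57 - 63)*(80 - 75)) = -25178/(-42176 - 6*5) = -25178/(-42176 - 30) = -25178/(-42206) = -25178*(-1/42206) = 12589/21103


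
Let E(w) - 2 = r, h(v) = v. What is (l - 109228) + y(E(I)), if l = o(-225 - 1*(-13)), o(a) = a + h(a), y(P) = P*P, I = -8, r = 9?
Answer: -109531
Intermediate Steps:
E(w) = 11 (E(w) = 2 + 9 = 11)
y(P) = P²
o(a) = 2*a (o(a) = a + a = 2*a)
l = -424 (l = 2*(-225 - 1*(-13)) = 2*(-225 + 13) = 2*(-212) = -424)
(l - 109228) + y(E(I)) = (-424 - 109228) + 11² = -109652 + 121 = -109531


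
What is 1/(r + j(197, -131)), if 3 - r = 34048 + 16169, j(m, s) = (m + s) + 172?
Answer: -1/49976 ≈ -2.0010e-5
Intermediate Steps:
j(m, s) = 172 + m + s
r = -50214 (r = 3 - (34048 + 16169) = 3 - 1*50217 = 3 - 50217 = -50214)
1/(r + j(197, -131)) = 1/(-50214 + (172 + 197 - 131)) = 1/(-50214 + 238) = 1/(-49976) = -1/49976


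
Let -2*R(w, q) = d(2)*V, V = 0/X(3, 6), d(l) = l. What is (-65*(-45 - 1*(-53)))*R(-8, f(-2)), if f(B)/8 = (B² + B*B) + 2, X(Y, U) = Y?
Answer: 0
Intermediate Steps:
f(B) = 16 + 16*B² (f(B) = 8*((B² + B*B) + 2) = 8*((B² + B²) + 2) = 8*(2*B² + 2) = 8*(2 + 2*B²) = 16 + 16*B²)
V = 0 (V = 0/3 = 0*(⅓) = 0)
R(w, q) = 0 (R(w, q) = -0 = -½*0 = 0)
(-65*(-45 - 1*(-53)))*R(-8, f(-2)) = -65*(-45 - 1*(-53))*0 = -65*(-45 + 53)*0 = -65*8*0 = -520*0 = 0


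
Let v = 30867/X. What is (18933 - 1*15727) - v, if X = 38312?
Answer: 122797405/38312 ≈ 3205.2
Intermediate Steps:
v = 30867/38312 ≈ 0.80567
(18933 - 1*15727) - v = (18933 - 1*15727) - 1*30867/38312 = (18933 - 15727) - 30867/38312 = 3206 - 30867/38312 = 122797405/38312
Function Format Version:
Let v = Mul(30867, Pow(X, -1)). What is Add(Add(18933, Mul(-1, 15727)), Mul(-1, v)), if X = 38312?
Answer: Rational(122797405, 38312) ≈ 3205.2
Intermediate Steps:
v = Rational(30867, 38312) (v = Mul(30867, Pow(38312, -1)) = Mul(30867, Rational(1, 38312)) = Rational(30867, 38312) ≈ 0.80567)
Add(Add(18933, Mul(-1, 15727)), Mul(-1, v)) = Add(Add(18933, Mul(-1, 15727)), Mul(-1, Rational(30867, 38312))) = Add(Add(18933, -15727), Rational(-30867, 38312)) = Add(3206, Rational(-30867, 38312)) = Rational(122797405, 38312)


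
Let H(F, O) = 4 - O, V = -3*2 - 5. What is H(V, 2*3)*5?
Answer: -10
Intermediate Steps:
V = -11 (V = -6 - 5 = -11)
H(V, 2*3)*5 = (4 - 2*3)*5 = (4 - 1*6)*5 = (4 - 6)*5 = -2*5 = -10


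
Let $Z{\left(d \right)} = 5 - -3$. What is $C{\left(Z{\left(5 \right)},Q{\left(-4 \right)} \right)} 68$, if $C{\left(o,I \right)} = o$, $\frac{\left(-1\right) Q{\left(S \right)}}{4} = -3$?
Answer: $544$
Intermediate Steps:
$Z{\left(d \right)} = 8$ ($Z{\left(d \right)} = 5 + 3 = 8$)
$Q{\left(S \right)} = 12$ ($Q{\left(S \right)} = \left(-4\right) \left(-3\right) = 12$)
$C{\left(Z{\left(5 \right)},Q{\left(-4 \right)} \right)} 68 = 8 \cdot 68 = 544$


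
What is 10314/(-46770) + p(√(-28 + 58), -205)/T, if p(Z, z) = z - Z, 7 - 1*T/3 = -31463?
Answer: -32777753/147185190 - √30/94410 ≈ -0.22276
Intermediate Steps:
T = 94410 (T = 21 - 3*(-31463) = 21 + 94389 = 94410)
10314/(-46770) + p(√(-28 + 58), -205)/T = 10314/(-46770) + (-205 - √(-28 + 58))/94410 = 10314*(-1/46770) + (-205 - √30)*(1/94410) = -1719/7795 + (-41/18882 - √30/94410) = -32777753/147185190 - √30/94410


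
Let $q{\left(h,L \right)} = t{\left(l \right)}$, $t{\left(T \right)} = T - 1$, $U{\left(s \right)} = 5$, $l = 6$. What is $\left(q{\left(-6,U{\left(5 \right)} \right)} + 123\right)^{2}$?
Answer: $16384$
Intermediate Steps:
$t{\left(T \right)} = -1 + T$
$q{\left(h,L \right)} = 5$ ($q{\left(h,L \right)} = -1 + 6 = 5$)
$\left(q{\left(-6,U{\left(5 \right)} \right)} + 123\right)^{2} = \left(5 + 123\right)^{2} = 128^{2} = 16384$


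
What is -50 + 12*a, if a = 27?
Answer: 274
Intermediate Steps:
-50 + 12*a = -50 + 12*27 = -50 + 324 = 274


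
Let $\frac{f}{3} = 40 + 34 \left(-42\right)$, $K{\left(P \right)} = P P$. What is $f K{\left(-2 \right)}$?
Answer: $-16656$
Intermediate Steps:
$K{\left(P \right)} = P^{2}$
$f = -4164$ ($f = 3 \left(40 + 34 \left(-42\right)\right) = 3 \left(40 - 1428\right) = 3 \left(-1388\right) = -4164$)
$f K{\left(-2 \right)} = - 4164 \left(-2\right)^{2} = \left(-4164\right) 4 = -16656$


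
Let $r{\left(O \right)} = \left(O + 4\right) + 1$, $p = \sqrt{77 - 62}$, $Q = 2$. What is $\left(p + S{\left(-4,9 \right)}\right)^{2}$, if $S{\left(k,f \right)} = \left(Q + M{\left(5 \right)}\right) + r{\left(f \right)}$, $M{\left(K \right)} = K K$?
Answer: $\left(41 + \sqrt{15}\right)^{2} \approx 2013.6$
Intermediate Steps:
$M{\left(K \right)} = K^{2}$
$p = \sqrt{15} \approx 3.873$
$r{\left(O \right)} = 5 + O$ ($r{\left(O \right)} = \left(4 + O\right) + 1 = 5 + O$)
$S{\left(k,f \right)} = 32 + f$ ($S{\left(k,f \right)} = \left(2 + 5^{2}\right) + \left(5 + f\right) = \left(2 + 25\right) + \left(5 + f\right) = 27 + \left(5 + f\right) = 32 + f$)
$\left(p + S{\left(-4,9 \right)}\right)^{2} = \left(\sqrt{15} + \left(32 + 9\right)\right)^{2} = \left(\sqrt{15} + 41\right)^{2} = \left(41 + \sqrt{15}\right)^{2}$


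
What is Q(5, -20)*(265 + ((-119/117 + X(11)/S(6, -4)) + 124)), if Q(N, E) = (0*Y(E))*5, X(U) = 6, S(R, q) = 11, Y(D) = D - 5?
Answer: 0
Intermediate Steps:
Y(D) = -5 + D
Q(N, E) = 0 (Q(N, E) = (0*(-5 + E))*5 = 0*5 = 0)
Q(5, -20)*(265 + ((-119/117 + X(11)/S(6, -4)) + 124)) = 0*(265 + ((-119/117 + 6/11) + 124)) = 0*(265 + (-607/1287 + 124)) = 0*(265 + 158981/1287) = 0*(500036/1287) = 0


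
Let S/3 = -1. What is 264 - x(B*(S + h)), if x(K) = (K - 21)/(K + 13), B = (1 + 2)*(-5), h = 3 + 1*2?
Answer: 261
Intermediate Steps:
S = -3 (S = 3*(-1) = -3)
h = 5 (h = 3 + 2 = 5)
B = -15 (B = 3*(-5) = -15)
x(K) = (-21 + K)/(13 + K)
264 - x(B*(S + h)) = 264 - (-21 - 15*(-3 + 5))/(13 - 15*(-3 + 5)) = 264 - (-21 - 15*2)/(13 - 15*2) = 264 - (-21 - 30)/(13 - 30) = 264 - (-51)/(-17) = 264 - (-1)*(-51)/17 = 264 - 1*3 = 264 - 3 = 261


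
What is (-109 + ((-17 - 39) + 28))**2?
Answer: 18769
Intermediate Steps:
(-109 + ((-17 - 39) + 28))**2 = (-109 + (-56 + 28))**2 = (-109 - 28)**2 = (-137)**2 = 18769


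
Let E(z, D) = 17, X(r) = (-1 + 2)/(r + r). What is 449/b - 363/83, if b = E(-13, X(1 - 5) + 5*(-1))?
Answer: 31096/1411 ≈ 22.038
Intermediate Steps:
X(r) = 1/(2*r)
b = 17
449/b - 363/83 = 449/17 - 363/83 = 31096/1411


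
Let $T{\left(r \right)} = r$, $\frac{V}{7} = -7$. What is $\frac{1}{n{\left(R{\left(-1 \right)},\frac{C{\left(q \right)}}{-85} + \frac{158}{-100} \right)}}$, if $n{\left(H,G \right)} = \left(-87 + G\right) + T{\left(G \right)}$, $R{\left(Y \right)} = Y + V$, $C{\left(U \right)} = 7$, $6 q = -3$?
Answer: $- \frac{425}{38388} \approx -0.011071$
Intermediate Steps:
$q = - \frac{1}{2}$ ($q = \frac{1}{6} \left(-3\right) = - \frac{1}{2} \approx -0.5$)
$V = -49$ ($V = 7 \left(-7\right) = -49$)
$R{\left(Y \right)} = -49 + Y$ ($R{\left(Y \right)} = Y - 49 = -49 + Y$)
$n{\left(H,G \right)} = -87 + 2 G$ ($n{\left(H,G \right)} = \left(-87 + G\right) + G = -87 + 2 G$)
$\frac{1}{n{\left(R{\left(-1 \right)},\frac{C{\left(q \right)}}{-85} + \frac{158}{-100} \right)}} = \frac{1}{-87 + 2 \left(\frac{7}{-85} + \frac{158}{-100}\right)} = \frac{1}{-87 + 2 \left(7 \left(- \frac{1}{85}\right) + 158 \left(- \frac{1}{100}\right)\right)} = \frac{1}{-87 + 2 \left(- \frac{7}{85} - \frac{79}{50}\right)} = \frac{1}{-87 + 2 \left(- \frac{1413}{850}\right)} = \frac{1}{-87 - \frac{1413}{425}} = \frac{1}{- \frac{38388}{425}} = - \frac{425}{38388}$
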